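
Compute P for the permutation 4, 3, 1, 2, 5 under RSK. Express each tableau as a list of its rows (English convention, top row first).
P = [[1, 2, 5], [3], [4]]

Insert 4: appended to row 1. P = [[4]].
Insert 3: 3 bumps 4 from row 1; 4 starts row 2. P = [[3], [4]].
Insert 1: 1 bumps 3 from row 1; 3 bumps 4 from row 2; 4 starts row 3. P = [[1], [3], [4]].
Insert 2: appended to row 1. P = [[1, 2], [3], [4]].
Insert 5: appended to row 1. P = [[1, 2, 5], [3], [4]].

So P = [[1, 2, 5], [3], [4]].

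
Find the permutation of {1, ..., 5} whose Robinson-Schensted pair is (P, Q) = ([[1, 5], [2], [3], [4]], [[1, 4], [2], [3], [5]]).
4 3 2 5 1

Reverse the RSK construction: for i from n down to 1, find the cell of Q containing i, remove the entry at that cell from P, and reverse-bump it up through P; the value ejected from row 1 is w(i).

Step i=5: Q has 5 at row 4, column 1; remove 4 from row 4 of P and reverse-bump: 4 enters row 3 and ejects 3; 3 enters row 2 and ejects 2; 2 enters row 1 and ejects 1. So w(5) = 1. P is now [[2, 5], [3], [4]].
Step i=4: Q has 4 at row 1, column 2; remove that cell from P, ejecting 5. So w(4) = 5. P is now [[2], [3], [4]].
Step i=3: Q has 3 at row 3, column 1; remove 4 from row 3 of P and reverse-bump: 4 enters row 2 and ejects 3; 3 enters row 1 and ejects 2. So w(3) = 2. P is now [[3], [4]].
Step i=2: Q has 2 at row 2, column 1; remove 4 from row 2 of P and reverse-bump: 4 enters row 1 and ejects 3. So w(2) = 3. P is now [[4]].
Step i=1: Q has 1 at row 1, column 1; remove that cell from P, ejecting 4. So w(1) = 4. P is now [].

So w = 4 3 2 5 1.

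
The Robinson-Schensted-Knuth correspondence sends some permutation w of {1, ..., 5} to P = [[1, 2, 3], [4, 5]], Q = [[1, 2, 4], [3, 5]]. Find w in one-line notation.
1 4 2 5 3

Reverse the RSK construction: for i from n down to 1, find the cell of Q containing i, remove the entry at that cell from P, and reverse-bump it up through P; the value ejected from row 1 is w(i).

Step i=5: Q has 5 at row 2, column 2; remove 5 from row 2 of P and reverse-bump: 5 enters row 1 and ejects 3. So w(5) = 3. P is now [[1, 2, 5], [4]].
Step i=4: Q has 4 at row 1, column 3; remove that cell from P, ejecting 5. So w(4) = 5. P is now [[1, 2], [4]].
Step i=3: Q has 3 at row 2, column 1; remove 4 from row 2 of P and reverse-bump: 4 enters row 1 and ejects 2. So w(3) = 2. P is now [[1, 4]].
Step i=2: Q has 2 at row 1, column 2; remove that cell from P, ejecting 4. So w(2) = 4. P is now [[1]].
Step i=1: Q has 1 at row 1, column 1; remove that cell from P, ejecting 1. So w(1) = 1. P is now [].

So w = 1 4 2 5 3.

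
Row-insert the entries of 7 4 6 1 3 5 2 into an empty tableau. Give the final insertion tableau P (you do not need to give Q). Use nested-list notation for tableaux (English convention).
P = [[1, 2, 5], [3, 6], [4], [7]]

After inserting 7: P = [[7]].
After inserting 4: P = [[4], [7]].
After inserting 6: P = [[4, 6], [7]].
After inserting 1: P = [[1, 6], [4], [7]].
After inserting 3: P = [[1, 3], [4, 6], [7]].
After inserting 5: P = [[1, 3, 5], [4, 6], [7]].
After inserting 2: P = [[1, 2, 5], [3, 6], [4], [7]].

So P = [[1, 2, 5], [3, 6], [4], [7]].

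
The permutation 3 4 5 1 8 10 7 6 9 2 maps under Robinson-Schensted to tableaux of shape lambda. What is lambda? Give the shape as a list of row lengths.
[5, 3, 1, 1]

Row-insert each entry into an empty tableau.

After inserting 3: P = [[3]].
After inserting 4: P = [[3, 4]].
After inserting 5: P = [[3, 4, 5]].
After inserting 1: P = [[1, 4, 5], [3]].
After inserting 8: P = [[1, 4, 5, 8], [3]].
After inserting 10: P = [[1, 4, 5, 8, 10], [3]].
After inserting 7: P = [[1, 4, 5, 7, 10], [3, 8]].
After inserting 6: P = [[1, 4, 5, 6, 10], [3, 7], [8]].
After inserting 9: P = [[1, 4, 5, 6, 9], [3, 7, 10], [8]].
After inserting 2: P = [[1, 2, 5, 6, 9], [3, 4, 10], [7], [8]].

The final insertion tableau P = [[1, 2, 5, 6, 9], [3, 4, 10], [7], [8]] has shape [5, 3, 1, 1].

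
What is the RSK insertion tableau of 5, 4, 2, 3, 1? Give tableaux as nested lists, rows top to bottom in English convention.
Insert 5: appended to row 1. P = [[5]].
Insert 4: 4 bumps 5 from row 1; 5 starts row 2. P = [[4], [5]].
Insert 2: 2 bumps 4 from row 1; 4 bumps 5 from row 2; 5 starts row 3. P = [[2], [4], [5]].
Insert 3: appended to row 1. P = [[2, 3], [4], [5]].
Insert 1: 1 bumps 2 from row 1; 2 bumps 4 from row 2; 4 bumps 5 from row 3; 5 starts row 4. P = [[1, 3], [2], [4], [5]].

So P = [[1, 3], [2], [4], [5]].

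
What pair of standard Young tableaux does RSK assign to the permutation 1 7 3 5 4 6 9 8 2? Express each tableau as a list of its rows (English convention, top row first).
Insert each entry of the permutation into P by Schensted row insertion, recording in Q the position of each new cell.

Insert 1: appended to row 1. P = [[1]], Q = [[1]].
Insert 7: appended to row 1. P = [[1, 7]], Q = [[1, 2]].
Insert 3: 3 bumps 7 from row 1; 7 starts row 2. P = [[1, 3], [7]], Q = [[1, 2], [3]].
Insert 5: appended to row 1. P = [[1, 3, 5], [7]], Q = [[1, 2, 4], [3]].
Insert 4: 4 bumps 5 from row 1; 5 bumps 7 from row 2; 7 starts row 3. P = [[1, 3, 4], [5], [7]], Q = [[1, 2, 4], [3], [5]].
Insert 6: appended to row 1. P = [[1, 3, 4, 6], [5], [7]], Q = [[1, 2, 4, 6], [3], [5]].
Insert 9: appended to row 1. P = [[1, 3, 4, 6, 9], [5], [7]], Q = [[1, 2, 4, 6, 7], [3], [5]].
Insert 8: 8 bumps 9 from row 1; 9 appends to row 2. P = [[1, 3, 4, 6, 8], [5, 9], [7]], Q = [[1, 2, 4, 6, 7], [3, 8], [5]].
Insert 2: 2 bumps 3 from row 1; 3 bumps 5 from row 2; 5 bumps 7 from row 3; 7 starts row 4. P = [[1, 2, 4, 6, 8], [3, 9], [5], [7]], Q = [[1, 2, 4, 6, 7], [3, 8], [5], [9]].

So P = [[1, 2, 4, 6, 8], [3, 9], [5], [7]], Q = [[1, 2, 4, 6, 7], [3, 8], [5], [9]].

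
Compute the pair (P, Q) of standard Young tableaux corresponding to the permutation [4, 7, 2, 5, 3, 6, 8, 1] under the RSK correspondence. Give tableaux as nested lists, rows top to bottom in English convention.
P = [[1, 3, 6, 8], [2, 5], [4], [7]], Q = [[1, 2, 6, 7], [3, 4], [5], [8]]

Insert each entry of the permutation into P by Schensted row insertion, recording in Q the position of each new cell.

Insert 4: appended to row 1. P = [[4]], Q = [[1]].
Insert 7: appended to row 1. P = [[4, 7]], Q = [[1, 2]].
Insert 2: 2 bumps 4 from row 1; 4 starts row 2. P = [[2, 7], [4]], Q = [[1, 2], [3]].
Insert 5: 5 bumps 7 from row 1; 7 appends to row 2. P = [[2, 5], [4, 7]], Q = [[1, 2], [3, 4]].
Insert 3: 3 bumps 5 from row 1; 5 bumps 7 from row 2; 7 starts row 3. P = [[2, 3], [4, 5], [7]], Q = [[1, 2], [3, 4], [5]].
Insert 6: appended to row 1. P = [[2, 3, 6], [4, 5], [7]], Q = [[1, 2, 6], [3, 4], [5]].
Insert 8: appended to row 1. P = [[2, 3, 6, 8], [4, 5], [7]], Q = [[1, 2, 6, 7], [3, 4], [5]].
Insert 1: 1 bumps 2 from row 1; 2 bumps 4 from row 2; 4 bumps 7 from row 3; 7 starts row 4. P = [[1, 3, 6, 8], [2, 5], [4], [7]], Q = [[1, 2, 6, 7], [3, 4], [5], [8]].

So P = [[1, 3, 6, 8], [2, 5], [4], [7]], Q = [[1, 2, 6, 7], [3, 4], [5], [8]].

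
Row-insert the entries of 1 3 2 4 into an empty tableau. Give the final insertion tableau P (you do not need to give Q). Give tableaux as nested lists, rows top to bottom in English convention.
After inserting 1: P = [[1]].
After inserting 3: P = [[1, 3]].
After inserting 2: P = [[1, 2], [3]].
After inserting 4: P = [[1, 2, 4], [3]].

So P = [[1, 2, 4], [3]].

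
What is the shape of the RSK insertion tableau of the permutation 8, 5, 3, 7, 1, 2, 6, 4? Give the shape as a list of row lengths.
Row-insert each entry into an empty tableau.

After inserting 8: P = [[8]].
After inserting 5: P = [[5], [8]].
After inserting 3: P = [[3], [5], [8]].
After inserting 7: P = [[3, 7], [5], [8]].
After inserting 1: P = [[1, 7], [3], [5], [8]].
After inserting 2: P = [[1, 2], [3, 7], [5], [8]].
After inserting 6: P = [[1, 2, 6], [3, 7], [5], [8]].
After inserting 4: P = [[1, 2, 4], [3, 6], [5, 7], [8]].

The final insertion tableau P = [[1, 2, 4], [3, 6], [5, 7], [8]] has shape [3, 2, 2, 1].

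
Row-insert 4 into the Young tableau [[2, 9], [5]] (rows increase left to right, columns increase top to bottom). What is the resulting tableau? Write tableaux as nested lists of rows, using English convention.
In row 1, 4 replaces 9 (the leftmost entry greater than 4); 9 is bumped to row 2. 9 is appended to row 2. The new tableau is [[2, 4], [5, 9]].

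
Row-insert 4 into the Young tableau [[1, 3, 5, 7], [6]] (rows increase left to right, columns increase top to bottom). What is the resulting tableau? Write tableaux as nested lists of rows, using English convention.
[[1, 3, 4, 7], [5], [6]]

In row 1, 4 replaces 5 (the leftmost entry greater than 4); 5 is bumped to row 2. In row 2, 5 replaces 6 (the leftmost entry greater than 5); 6 is bumped to row 3. 6 starts a new row 3. The new tableau is [[1, 3, 4, 7], [5], [6]].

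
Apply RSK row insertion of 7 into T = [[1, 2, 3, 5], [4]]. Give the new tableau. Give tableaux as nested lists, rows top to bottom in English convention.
[[1, 2, 3, 5, 7], [4]]

7 is larger than every entry of row 1, so it is appended to row 1. The new tableau is [[1, 2, 3, 5, 7], [4]].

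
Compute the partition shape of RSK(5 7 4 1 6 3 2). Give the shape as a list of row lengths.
Row-insert each entry into an empty tableau.

After inserting 5: P = [[5]].
After inserting 7: P = [[5, 7]].
After inserting 4: P = [[4, 7], [5]].
After inserting 1: P = [[1, 7], [4], [5]].
After inserting 6: P = [[1, 6], [4, 7], [5]].
After inserting 3: P = [[1, 3], [4, 6], [5, 7]].
After inserting 2: P = [[1, 2], [3, 6], [4, 7], [5]].

The final insertion tableau P = [[1, 2], [3, 6], [4, 7], [5]] has shape [2, 2, 2, 1].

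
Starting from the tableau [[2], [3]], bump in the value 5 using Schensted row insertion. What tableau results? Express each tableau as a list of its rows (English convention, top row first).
5 is larger than every entry of row 1, so it is appended to row 1. The new tableau is [[2, 5], [3]].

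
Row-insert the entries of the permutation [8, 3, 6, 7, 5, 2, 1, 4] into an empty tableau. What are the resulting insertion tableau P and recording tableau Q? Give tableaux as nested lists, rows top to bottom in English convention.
Insert each entry of the permutation into P by Schensted row insertion, recording in Q the position of each new cell.

After inserting 8: P = [[8]].
After inserting 3: P = [[3], [8]].
After inserting 6: P = [[3, 6], [8]].
After inserting 7: P = [[3, 6, 7], [8]].
After inserting 5: P = [[3, 5, 7], [6], [8]].
After inserting 2: P = [[2, 5, 7], [3], [6], [8]].
After inserting 1: P = [[1, 5, 7], [2], [3], [6], [8]].
After inserting 4: P = [[1, 4, 7], [2, 5], [3], [6], [8]].

So P = [[1, 4, 7], [2, 5], [3], [6], [8]], Q = [[1, 3, 4], [2, 8], [5], [6], [7]].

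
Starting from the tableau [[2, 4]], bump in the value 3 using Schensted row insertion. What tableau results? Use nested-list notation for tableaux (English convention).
In row 1, 3 replaces 4 (the leftmost entry greater than 3); 4 is bumped to row 2. 4 starts a new row 2. The new tableau is [[2, 3], [4]].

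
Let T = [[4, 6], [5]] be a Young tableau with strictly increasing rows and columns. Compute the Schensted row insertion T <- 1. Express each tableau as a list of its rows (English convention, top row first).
In row 1, 1 replaces 4 (the leftmost entry greater than 1); 4 is bumped to row 2. In row 2, 4 replaces 5 (the leftmost entry greater than 4); 5 is bumped to row 3. 5 starts a new row 3. The new tableau is [[1, 6], [4], [5]].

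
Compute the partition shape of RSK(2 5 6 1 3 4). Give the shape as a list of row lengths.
[3, 3]

Row-insert each entry into an empty tableau.

After inserting 2: P = [[2]].
After inserting 5: P = [[2, 5]].
After inserting 6: P = [[2, 5, 6]].
After inserting 1: P = [[1, 5, 6], [2]].
After inserting 3: P = [[1, 3, 6], [2, 5]].
After inserting 4: P = [[1, 3, 4], [2, 5, 6]].

The final insertion tableau P = [[1, 3, 4], [2, 5, 6]] has shape [3, 3].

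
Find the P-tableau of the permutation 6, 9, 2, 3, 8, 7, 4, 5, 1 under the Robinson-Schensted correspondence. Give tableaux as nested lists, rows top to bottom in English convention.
P = [[1, 3, 4, 5], [2, 7], [6], [8], [9]]

Insert 6: appended to row 1. P = [[6]].
Insert 9: appended to row 1. P = [[6, 9]].
Insert 2: 2 bumps 6 from row 1; 6 starts row 2. P = [[2, 9], [6]].
Insert 3: 3 bumps 9 from row 1; 9 appends to row 2. P = [[2, 3], [6, 9]].
Insert 8: appended to row 1. P = [[2, 3, 8], [6, 9]].
Insert 7: 7 bumps 8 from row 1; 8 bumps 9 from row 2; 9 starts row 3. P = [[2, 3, 7], [6, 8], [9]].
Insert 4: 4 bumps 7 from row 1; 7 bumps 8 from row 2; 8 bumps 9 from row 3; 9 starts row 4. P = [[2, 3, 4], [6, 7], [8], [9]].
Insert 5: appended to row 1. P = [[2, 3, 4, 5], [6, 7], [8], [9]].
Insert 1: 1 bumps 2 from row 1; 2 bumps 6 from row 2; 6 bumps 8 from row 3; 8 bumps 9 from row 4; 9 starts row 5. P = [[1, 3, 4, 5], [2, 7], [6], [8], [9]].

So P = [[1, 3, 4, 5], [2, 7], [6], [8], [9]].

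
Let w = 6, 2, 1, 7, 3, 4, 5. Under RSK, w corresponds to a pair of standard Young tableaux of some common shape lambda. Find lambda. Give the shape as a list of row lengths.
RSK row insertion gives P = [[1, 3, 4, 5], [2, 7], [6]], which has shape [4, 2, 1].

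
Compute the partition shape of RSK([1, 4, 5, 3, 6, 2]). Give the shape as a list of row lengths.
RSK row insertion gives P = [[1, 2, 5, 6], [3], [4]], which has shape [4, 1, 1].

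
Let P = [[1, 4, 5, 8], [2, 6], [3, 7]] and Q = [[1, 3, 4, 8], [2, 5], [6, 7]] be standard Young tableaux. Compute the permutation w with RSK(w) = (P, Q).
3 2 4 7 6 1 5 8

Reverse the RSK construction: for i from n down to 1, find the cell of Q containing i, remove the entry at that cell from P, and reverse-bump it up through P; the value ejected from row 1 is w(i).

Step i=8: Q has 8 at row 1, column 4; remove that cell from P, ejecting 8. So w(8) = 8. P is now [[1, 4, 5], [2, 6], [3, 7]].
Step i=7: Q has 7 at row 3, column 2; remove 7 from row 3 of P and reverse-bump: 7 enters row 2 and ejects 6; 6 enters row 1 and ejects 5. So w(7) = 5. P is now [[1, 4, 6], [2, 7], [3]].
Step i=6: Q has 6 at row 3, column 1; remove 3 from row 3 of P and reverse-bump: 3 enters row 2 and ejects 2; 2 enters row 1 and ejects 1. So w(6) = 1. P is now [[2, 4, 6], [3, 7]].
Step i=5: Q has 5 at row 2, column 2; remove 7 from row 2 of P and reverse-bump: 7 enters row 1 and ejects 6. So w(5) = 6. P is now [[2, 4, 7], [3]].
Step i=4: Q has 4 at row 1, column 3; remove that cell from P, ejecting 7. So w(4) = 7. P is now [[2, 4], [3]].
Step i=3: Q has 3 at row 1, column 2; remove that cell from P, ejecting 4. So w(3) = 4. P is now [[2], [3]].
Step i=2: Q has 2 at row 2, column 1; remove 3 from row 2 of P and reverse-bump: 3 enters row 1 and ejects 2. So w(2) = 2. P is now [[3]].
Step i=1: Q has 1 at row 1, column 1; remove that cell from P, ejecting 3. So w(1) = 3. P is now [].

So w = 3 2 4 7 6 1 5 8.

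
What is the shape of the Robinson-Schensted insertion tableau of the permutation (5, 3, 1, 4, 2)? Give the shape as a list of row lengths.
Row-insert each entry into an empty tableau.

After inserting 5: P = [[5]].
After inserting 3: P = [[3], [5]].
After inserting 1: P = [[1], [3], [5]].
After inserting 4: P = [[1, 4], [3], [5]].
After inserting 2: P = [[1, 2], [3, 4], [5]].

The final insertion tableau P = [[1, 2], [3, 4], [5]] has shape [2, 2, 1].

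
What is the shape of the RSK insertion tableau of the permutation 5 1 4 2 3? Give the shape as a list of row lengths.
[3, 1, 1]

Row-insert each entry into an empty tableau.

After inserting 5: P = [[5]].
After inserting 1: P = [[1], [5]].
After inserting 4: P = [[1, 4], [5]].
After inserting 2: P = [[1, 2], [4], [5]].
After inserting 3: P = [[1, 2, 3], [4], [5]].

The final insertion tableau P = [[1, 2, 3], [4], [5]] has shape [3, 1, 1].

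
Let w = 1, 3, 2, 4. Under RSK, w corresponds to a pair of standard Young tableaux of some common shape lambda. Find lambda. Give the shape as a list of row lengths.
RSK row insertion gives P = [[1, 2, 4], [3]], which has shape [3, 1].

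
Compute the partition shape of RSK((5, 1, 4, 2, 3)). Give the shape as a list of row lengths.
Row-insert each entry into an empty tableau.

After inserting 5: P = [[5]].
After inserting 1: P = [[1], [5]].
After inserting 4: P = [[1, 4], [5]].
After inserting 2: P = [[1, 2], [4], [5]].
After inserting 3: P = [[1, 2, 3], [4], [5]].

The final insertion tableau P = [[1, 2, 3], [4], [5]] has shape [3, 1, 1].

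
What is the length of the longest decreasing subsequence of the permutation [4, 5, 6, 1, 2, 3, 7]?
2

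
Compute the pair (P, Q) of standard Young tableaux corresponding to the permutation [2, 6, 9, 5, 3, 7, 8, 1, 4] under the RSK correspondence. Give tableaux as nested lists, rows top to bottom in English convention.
Insert each entry of the permutation into P by Schensted row insertion, recording in Q the position of each new cell.

Insert 2: appended to row 1. P = [[2]], Q = [[1]].
Insert 6: appended to row 1. P = [[2, 6]], Q = [[1, 2]].
Insert 9: appended to row 1. P = [[2, 6, 9]], Q = [[1, 2, 3]].
Insert 5: 5 bumps 6 from row 1; 6 starts row 2. P = [[2, 5, 9], [6]], Q = [[1, 2, 3], [4]].
Insert 3: 3 bumps 5 from row 1; 5 bumps 6 from row 2; 6 starts row 3. P = [[2, 3, 9], [5], [6]], Q = [[1, 2, 3], [4], [5]].
Insert 7: 7 bumps 9 from row 1; 9 appends to row 2. P = [[2, 3, 7], [5, 9], [6]], Q = [[1, 2, 3], [4, 6], [5]].
Insert 8: appended to row 1. P = [[2, 3, 7, 8], [5, 9], [6]], Q = [[1, 2, 3, 7], [4, 6], [5]].
Insert 1: 1 bumps 2 from row 1; 2 bumps 5 from row 2; 5 bumps 6 from row 3; 6 starts row 4. P = [[1, 3, 7, 8], [2, 9], [5], [6]], Q = [[1, 2, 3, 7], [4, 6], [5], [8]].
Insert 4: 4 bumps 7 from row 1; 7 bumps 9 from row 2; 9 appends to row 3. P = [[1, 3, 4, 8], [2, 7], [5, 9], [6]], Q = [[1, 2, 3, 7], [4, 6], [5, 9], [8]].

So P = [[1, 3, 4, 8], [2, 7], [5, 9], [6]], Q = [[1, 2, 3, 7], [4, 6], [5, 9], [8]].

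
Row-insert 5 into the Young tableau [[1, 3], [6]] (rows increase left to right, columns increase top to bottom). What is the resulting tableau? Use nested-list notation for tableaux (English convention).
5 is larger than every entry of row 1, so it is appended to row 1. The new tableau is [[1, 3, 5], [6]].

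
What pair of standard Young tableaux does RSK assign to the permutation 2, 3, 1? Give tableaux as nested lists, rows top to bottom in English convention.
P = [[1, 3], [2]], Q = [[1, 2], [3]]

Insert each entry of the permutation into P by Schensted row insertion, recording in Q the position of each new cell.

After inserting 2: P = [[2]].
After inserting 3: P = [[2, 3]].
After inserting 1: P = [[1, 3], [2]].

So P = [[1, 3], [2]], Q = [[1, 2], [3]].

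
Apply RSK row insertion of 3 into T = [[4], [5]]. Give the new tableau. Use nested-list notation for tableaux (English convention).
[[3], [4], [5]]

In row 1, 3 replaces 4 (the leftmost entry greater than 3); 4 is bumped to row 2. In row 2, 4 replaces 5 (the leftmost entry greater than 4); 5 is bumped to row 3. 5 starts a new row 3. The new tableau is [[3], [4], [5]].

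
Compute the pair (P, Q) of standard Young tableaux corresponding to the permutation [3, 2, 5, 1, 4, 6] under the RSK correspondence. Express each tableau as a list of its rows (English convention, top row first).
P = [[1, 4, 6], [2, 5], [3]], Q = [[1, 3, 6], [2, 5], [4]]

Insert each entry of the permutation into P by Schensted row insertion, recording in Q the position of each new cell.

After inserting 3: P = [[3]].
After inserting 2: P = [[2], [3]].
After inserting 5: P = [[2, 5], [3]].
After inserting 1: P = [[1, 5], [2], [3]].
After inserting 4: P = [[1, 4], [2, 5], [3]].
After inserting 6: P = [[1, 4, 6], [2, 5], [3]].

So P = [[1, 4, 6], [2, 5], [3]], Q = [[1, 3, 6], [2, 5], [4]].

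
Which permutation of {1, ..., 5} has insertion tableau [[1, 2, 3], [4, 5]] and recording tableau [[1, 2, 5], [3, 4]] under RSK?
4 5 1 2 3

Reverse the RSK construction: for i from n down to 1, find the cell of Q containing i, remove the entry at that cell from P, and reverse-bump it up through P; the value ejected from row 1 is w(i).

Step i=5: Q has 5 at row 1, column 3; remove that cell from P, ejecting 3. So w(5) = 3. P is now [[1, 2], [4, 5]].
Step i=4: Q has 4 at row 2, column 2; remove 5 from row 2 of P and reverse-bump: 5 enters row 1 and ejects 2. So w(4) = 2. P is now [[1, 5], [4]].
Step i=3: Q has 3 at row 2, column 1; remove 4 from row 2 of P and reverse-bump: 4 enters row 1 and ejects 1. So w(3) = 1. P is now [[4, 5]].
Step i=2: Q has 2 at row 1, column 2; remove that cell from P, ejecting 5. So w(2) = 5. P is now [[4]].
Step i=1: Q has 1 at row 1, column 1; remove that cell from P, ejecting 4. So w(1) = 4. P is now [].

So w = 4 5 1 2 3.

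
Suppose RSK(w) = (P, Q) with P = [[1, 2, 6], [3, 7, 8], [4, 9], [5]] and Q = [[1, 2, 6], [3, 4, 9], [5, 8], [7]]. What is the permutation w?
5 9 4 7 3 8 1 2 6

Reverse the RSK construction: for i from n down to 1, find the cell of Q containing i, remove the entry at that cell from P, and reverse-bump it up through P; the value ejected from row 1 is w(i).

Step i=9: Q has 9 at row 2, column 3; remove 8 from row 2 of P and reverse-bump: 8 enters row 1 and ejects 6. So w(9) = 6. P is now [[1, 2, 8], [3, 7], [4, 9], [5]].
Step i=8: Q has 8 at row 3, column 2; remove 9 from row 3 of P and reverse-bump: 9 enters row 2 and ejects 7; 7 enters row 1 and ejects 2. So w(8) = 2. P is now [[1, 7, 8], [3, 9], [4], [5]].
Step i=7: Q has 7 at row 4, column 1; remove 5 from row 4 of P and reverse-bump: 5 enters row 3 and ejects 4; 4 enters row 2 and ejects 3; 3 enters row 1 and ejects 1. So w(7) = 1. P is now [[3, 7, 8], [4, 9], [5]].
Step i=6: Q has 6 at row 1, column 3; remove that cell from P, ejecting 8. So w(6) = 8. P is now [[3, 7], [4, 9], [5]].
Step i=5: Q has 5 at row 3, column 1; remove 5 from row 3 of P and reverse-bump: 5 enters row 2 and ejects 4; 4 enters row 1 and ejects 3. So w(5) = 3. P is now [[4, 7], [5, 9]].
Step i=4: Q has 4 at row 2, column 2; remove 9 from row 2 of P and reverse-bump: 9 enters row 1 and ejects 7. So w(4) = 7. P is now [[4, 9], [5]].
Step i=3: Q has 3 at row 2, column 1; remove 5 from row 2 of P and reverse-bump: 5 enters row 1 and ejects 4. So w(3) = 4. P is now [[5, 9]].
Step i=2: Q has 2 at row 1, column 2; remove that cell from P, ejecting 9. So w(2) = 9. P is now [[5]].
Step i=1: Q has 1 at row 1, column 1; remove that cell from P, ejecting 5. So w(1) = 5. P is now [].

So w = 5 9 4 7 3 8 1 2 6.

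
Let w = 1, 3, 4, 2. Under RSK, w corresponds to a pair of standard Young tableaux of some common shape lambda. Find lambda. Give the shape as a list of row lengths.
Row-insert each entry into an empty tableau.

After inserting 1: P = [[1]].
After inserting 3: P = [[1, 3]].
After inserting 4: P = [[1, 3, 4]].
After inserting 2: P = [[1, 2, 4], [3]].

The final insertion tableau P = [[1, 2, 4], [3]] has shape [3, 1].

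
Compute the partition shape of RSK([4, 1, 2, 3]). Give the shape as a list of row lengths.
Row-insert each entry into an empty tableau.

After inserting 4: P = [[4]].
After inserting 1: P = [[1], [4]].
After inserting 2: P = [[1, 2], [4]].
After inserting 3: P = [[1, 2, 3], [4]].

The final insertion tableau P = [[1, 2, 3], [4]] has shape [3, 1].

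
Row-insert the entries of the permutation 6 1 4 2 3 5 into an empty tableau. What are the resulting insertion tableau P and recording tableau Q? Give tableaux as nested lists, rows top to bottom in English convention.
P = [[1, 2, 3, 5], [4], [6]], Q = [[1, 3, 5, 6], [2], [4]]

Insert each entry of the permutation into P by Schensted row insertion, recording in Q the position of each new cell.

Insert 6: appended to row 1. P = [[6]], Q = [[1]].
Insert 1: 1 bumps 6 from row 1; 6 starts row 2. P = [[1], [6]], Q = [[1], [2]].
Insert 4: appended to row 1. P = [[1, 4], [6]], Q = [[1, 3], [2]].
Insert 2: 2 bumps 4 from row 1; 4 bumps 6 from row 2; 6 starts row 3. P = [[1, 2], [4], [6]], Q = [[1, 3], [2], [4]].
Insert 3: appended to row 1. P = [[1, 2, 3], [4], [6]], Q = [[1, 3, 5], [2], [4]].
Insert 5: appended to row 1. P = [[1, 2, 3, 5], [4], [6]], Q = [[1, 3, 5, 6], [2], [4]].

So P = [[1, 2, 3, 5], [4], [6]], Q = [[1, 3, 5, 6], [2], [4]].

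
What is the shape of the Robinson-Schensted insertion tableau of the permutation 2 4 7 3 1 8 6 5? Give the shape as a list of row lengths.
[4, 2, 2]

Row-insert each entry into an empty tableau.

After inserting 2: P = [[2]].
After inserting 4: P = [[2, 4]].
After inserting 7: P = [[2, 4, 7]].
After inserting 3: P = [[2, 3, 7], [4]].
After inserting 1: P = [[1, 3, 7], [2], [4]].
After inserting 8: P = [[1, 3, 7, 8], [2], [4]].
After inserting 6: P = [[1, 3, 6, 8], [2, 7], [4]].
After inserting 5: P = [[1, 3, 5, 8], [2, 6], [4, 7]].

The final insertion tableau P = [[1, 3, 5, 8], [2, 6], [4, 7]] has shape [4, 2, 2].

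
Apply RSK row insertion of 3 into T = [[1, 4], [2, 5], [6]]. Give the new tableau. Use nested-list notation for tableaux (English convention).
In row 1, 3 replaces 4 (the leftmost entry greater than 3); 4 is bumped to row 2. In row 2, 4 replaces 5 (the leftmost entry greater than 4); 5 is bumped to row 3. In row 3, 5 replaces 6 (the leftmost entry greater than 5); 6 is bumped to row 4. 6 starts a new row 4. The new tableau is [[1, 3], [2, 4], [5], [6]].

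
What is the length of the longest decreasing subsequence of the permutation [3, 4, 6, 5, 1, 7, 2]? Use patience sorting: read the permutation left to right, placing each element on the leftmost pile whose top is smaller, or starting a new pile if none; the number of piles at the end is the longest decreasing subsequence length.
3: new pile. tops = [3]
4: onto pile 1 (replacing 3). tops = [4]
6: onto pile 1 (replacing 4). tops = [6]
5: new pile. tops = [6, 5]
1: new pile. tops = [6, 5, 1]
7: onto pile 1 (replacing 6). tops = [7, 5, 1]
2: onto pile 3 (replacing 1). tops = [7, 5, 2]

3 piles, so the longest decreasing subsequence has length 3.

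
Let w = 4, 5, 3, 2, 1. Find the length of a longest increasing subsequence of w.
2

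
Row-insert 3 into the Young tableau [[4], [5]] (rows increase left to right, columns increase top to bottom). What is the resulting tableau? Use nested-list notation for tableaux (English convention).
[[3], [4], [5]]

In row 1, 3 replaces 4 (the leftmost entry greater than 3); 4 is bumped to row 2. In row 2, 4 replaces 5 (the leftmost entry greater than 4); 5 is bumped to row 3. 5 starts a new row 3. The new tableau is [[3], [4], [5]].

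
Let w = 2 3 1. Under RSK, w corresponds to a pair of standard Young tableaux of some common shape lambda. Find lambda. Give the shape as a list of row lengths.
[2, 1]

Row-insert each entry into an empty tableau.

After inserting 2: P = [[2]].
After inserting 3: P = [[2, 3]].
After inserting 1: P = [[1, 3], [2]].

The final insertion tableau P = [[1, 3], [2]] has shape [2, 1].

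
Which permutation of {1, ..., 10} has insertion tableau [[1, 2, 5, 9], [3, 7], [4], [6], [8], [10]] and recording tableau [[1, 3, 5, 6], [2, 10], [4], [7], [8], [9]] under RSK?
Reverse the RSK construction: for i from n down to 1, find the cell of Q containing i, remove the entry at that cell from P, and reverse-bump it up through P; the value ejected from row 1 is w(i).

Step i=10: Q has 10 at row 2, column 2; remove 7 from row 2 of P and reverse-bump: 7 enters row 1 and ejects 5. So w(10) = 5. P is now [[1, 2, 7, 9], [3], [4], [6], [8], [10]].
Step i=9: Q has 9 at row 6, column 1; remove 10 from row 6 of P and reverse-bump: 10 enters row 5 and ejects 8; 8 enters row 4 and ejects 6; 6 enters row 3 and ejects 4; 4 enters row 2 and ejects 3; 3 enters row 1 and ejects 2. So w(9) = 2. P is now [[1, 3, 7, 9], [4], [6], [8], [10]].
Step i=8: Q has 8 at row 5, column 1; remove 10 from row 5 of P and reverse-bump: 10 enters row 4 and ejects 8; 8 enters row 3 and ejects 6; 6 enters row 2 and ejects 4; 4 enters row 1 and ejects 3. So w(8) = 3. P is now [[1, 4, 7, 9], [6], [8], [10]].
Step i=7: Q has 7 at row 4, column 1; remove 10 from row 4 of P and reverse-bump: 10 enters row 3 and ejects 8; 8 enters row 2 and ejects 6; 6 enters row 1 and ejects 4. So w(7) = 4. P is now [[1, 6, 7, 9], [8], [10]].
Step i=6: Q has 6 at row 1, column 4; remove that cell from P, ejecting 9. So w(6) = 9. P is now [[1, 6, 7], [8], [10]].
Step i=5: Q has 5 at row 1, column 3; remove that cell from P, ejecting 7. So w(5) = 7. P is now [[1, 6], [8], [10]].
Step i=4: Q has 4 at row 3, column 1; remove 10 from row 3 of P and reverse-bump: 10 enters row 2 and ejects 8; 8 enters row 1 and ejects 6. So w(4) = 6. P is now [[1, 8], [10]].
Step i=3: Q has 3 at row 1, column 2; remove that cell from P, ejecting 8. So w(3) = 8. P is now [[1], [10]].
Step i=2: Q has 2 at row 2, column 1; remove 10 from row 2 of P and reverse-bump: 10 enters row 1 and ejects 1. So w(2) = 1. P is now [[10]].
Step i=1: Q has 1 at row 1, column 1; remove that cell from P, ejecting 10. So w(1) = 10. P is now [].

So w = 10 1 8 6 7 9 4 3 2 5.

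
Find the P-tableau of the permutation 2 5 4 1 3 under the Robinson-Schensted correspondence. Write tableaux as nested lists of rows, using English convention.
P = [[1, 3], [2, 4], [5]]

Insert 2: appended to row 1. P = [[2]].
Insert 5: appended to row 1. P = [[2, 5]].
Insert 4: 4 bumps 5 from row 1; 5 starts row 2. P = [[2, 4], [5]].
Insert 1: 1 bumps 2 from row 1; 2 bumps 5 from row 2; 5 starts row 3. P = [[1, 4], [2], [5]].
Insert 3: 3 bumps 4 from row 1; 4 appends to row 2. P = [[1, 3], [2, 4], [5]].

So P = [[1, 3], [2, 4], [5]].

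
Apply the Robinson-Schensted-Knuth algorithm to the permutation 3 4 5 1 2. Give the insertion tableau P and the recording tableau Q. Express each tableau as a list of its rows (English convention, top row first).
Insert each entry of the permutation into P by Schensted row insertion, recording in Q the position of each new cell.

Insert 3: appended to row 1. P = [[3]].
Insert 4: appended to row 1. P = [[3, 4]].
Insert 5: appended to row 1. P = [[3, 4, 5]].
Insert 1: 1 bumps 3 from row 1; 3 starts row 2. P = [[1, 4, 5], [3]].
Insert 2: 2 bumps 4 from row 1; 4 appends to row 2. P = [[1, 2, 5], [3, 4]].

So P = [[1, 2, 5], [3, 4]], Q = [[1, 2, 3], [4, 5]].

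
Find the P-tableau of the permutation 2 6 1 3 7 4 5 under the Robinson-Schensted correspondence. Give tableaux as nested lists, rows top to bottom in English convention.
P = [[1, 3, 4, 5], [2, 6, 7]]

After inserting 2: P = [[2]].
After inserting 6: P = [[2, 6]].
After inserting 1: P = [[1, 6], [2]].
After inserting 3: P = [[1, 3], [2, 6]].
After inserting 7: P = [[1, 3, 7], [2, 6]].
After inserting 4: P = [[1, 3, 4], [2, 6, 7]].
After inserting 5: P = [[1, 3, 4, 5], [2, 6, 7]].

So P = [[1, 3, 4, 5], [2, 6, 7]].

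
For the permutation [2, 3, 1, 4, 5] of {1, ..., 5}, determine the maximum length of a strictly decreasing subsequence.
2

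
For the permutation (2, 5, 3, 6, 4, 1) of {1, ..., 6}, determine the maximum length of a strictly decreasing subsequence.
3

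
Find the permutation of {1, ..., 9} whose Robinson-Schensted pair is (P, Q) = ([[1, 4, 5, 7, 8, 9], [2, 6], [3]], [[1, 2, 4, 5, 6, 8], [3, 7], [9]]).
Reverse the RSK construction: for i from n down to 1, find the cell of Q containing i, remove the entry at that cell from P, and reverse-bump it up through P; the value ejected from row 1 is w(i).

Step i=9: Q has 9 at row 3, column 1; remove 3 from row 3 of P and reverse-bump: 3 enters row 2 and ejects 2; 2 enters row 1 and ejects 1. So w(9) = 1. P is now [[2, 4, 5, 7, 8, 9], [3, 6]].
Step i=8: Q has 8 at row 1, column 6; remove that cell from P, ejecting 9. So w(8) = 9. P is now [[2, 4, 5, 7, 8], [3, 6]].
Step i=7: Q has 7 at row 2, column 2; remove 6 from row 2 of P and reverse-bump: 6 enters row 1 and ejects 5. So w(7) = 5. P is now [[2, 4, 6, 7, 8], [3]].
Step i=6: Q has 6 at row 1, column 5; remove that cell from P, ejecting 8. So w(6) = 8. P is now [[2, 4, 6, 7], [3]].
Step i=5: Q has 5 at row 1, column 4; remove that cell from P, ejecting 7. So w(5) = 7. P is now [[2, 4, 6], [3]].
Step i=4: Q has 4 at row 1, column 3; remove that cell from P, ejecting 6. So w(4) = 6. P is now [[2, 4], [3]].
Step i=3: Q has 3 at row 2, column 1; remove 3 from row 2 of P and reverse-bump: 3 enters row 1 and ejects 2. So w(3) = 2. P is now [[3, 4]].
Step i=2: Q has 2 at row 1, column 2; remove that cell from P, ejecting 4. So w(2) = 4. P is now [[3]].
Step i=1: Q has 1 at row 1, column 1; remove that cell from P, ejecting 3. So w(1) = 3. P is now [].

So w = 3 4 2 6 7 8 5 9 1.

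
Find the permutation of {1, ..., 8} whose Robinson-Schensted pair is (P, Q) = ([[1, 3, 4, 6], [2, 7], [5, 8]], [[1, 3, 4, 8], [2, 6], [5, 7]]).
5 2 3 8 1 7 4 6

Reverse the RSK construction: for i from n down to 1, find the cell of Q containing i, remove the entry at that cell from P, and reverse-bump it up through P; the value ejected from row 1 is w(i).

Step i=8: Q has 8 at row 1, column 4; remove that cell from P, ejecting 6. So w(8) = 6. P is now [[1, 3, 4], [2, 7], [5, 8]].
Step i=7: Q has 7 at row 3, column 2; remove 8 from row 3 of P and reverse-bump: 8 enters row 2 and ejects 7; 7 enters row 1 and ejects 4. So w(7) = 4. P is now [[1, 3, 7], [2, 8], [5]].
Step i=6: Q has 6 at row 2, column 2; remove 8 from row 2 of P and reverse-bump: 8 enters row 1 and ejects 7. So w(6) = 7. P is now [[1, 3, 8], [2], [5]].
Step i=5: Q has 5 at row 3, column 1; remove 5 from row 3 of P and reverse-bump: 5 enters row 2 and ejects 2; 2 enters row 1 and ejects 1. So w(5) = 1. P is now [[2, 3, 8], [5]].
Step i=4: Q has 4 at row 1, column 3; remove that cell from P, ejecting 8. So w(4) = 8. P is now [[2, 3], [5]].
Step i=3: Q has 3 at row 1, column 2; remove that cell from P, ejecting 3. So w(3) = 3. P is now [[2], [5]].
Step i=2: Q has 2 at row 2, column 1; remove 5 from row 2 of P and reverse-bump: 5 enters row 1 and ejects 2. So w(2) = 2. P is now [[5]].
Step i=1: Q has 1 at row 1, column 1; remove that cell from P, ejecting 5. So w(1) = 5. P is now [].

So w = 5 2 3 8 1 7 4 6.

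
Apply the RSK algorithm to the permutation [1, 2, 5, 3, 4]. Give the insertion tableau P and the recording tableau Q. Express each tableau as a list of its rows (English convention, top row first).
Insert each entry of the permutation into P by Schensted row insertion, recording in Q the position of each new cell.

Insert 1: appended to row 1. P = [[1]], Q = [[1]].
Insert 2: appended to row 1. P = [[1, 2]], Q = [[1, 2]].
Insert 5: appended to row 1. P = [[1, 2, 5]], Q = [[1, 2, 3]].
Insert 3: 3 bumps 5 from row 1; 5 starts row 2. P = [[1, 2, 3], [5]], Q = [[1, 2, 3], [4]].
Insert 4: appended to row 1. P = [[1, 2, 3, 4], [5]], Q = [[1, 2, 3, 5], [4]].

So P = [[1, 2, 3, 4], [5]], Q = [[1, 2, 3, 5], [4]].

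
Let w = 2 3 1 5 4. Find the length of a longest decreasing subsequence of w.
2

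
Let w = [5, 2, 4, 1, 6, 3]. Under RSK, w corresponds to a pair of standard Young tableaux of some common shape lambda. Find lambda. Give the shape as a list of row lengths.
[3, 2, 1]

RSK row insertion gives P = [[1, 3, 6], [2, 4], [5]], which has shape [3, 2, 1].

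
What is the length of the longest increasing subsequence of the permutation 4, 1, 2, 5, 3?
3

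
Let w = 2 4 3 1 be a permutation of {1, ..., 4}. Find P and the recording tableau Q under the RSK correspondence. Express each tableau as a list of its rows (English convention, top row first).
P = [[1, 3], [2], [4]], Q = [[1, 2], [3], [4]]

Insert each entry of the permutation into P by Schensted row insertion, recording in Q the position of each new cell.

Insert 2: appended to row 1. P = [[2]].
Insert 4: appended to row 1. P = [[2, 4]].
Insert 3: 3 bumps 4 from row 1; 4 starts row 2. P = [[2, 3], [4]].
Insert 1: 1 bumps 2 from row 1; 2 bumps 4 from row 2; 4 starts row 3. P = [[1, 3], [2], [4]].

So P = [[1, 3], [2], [4]], Q = [[1, 2], [3], [4]].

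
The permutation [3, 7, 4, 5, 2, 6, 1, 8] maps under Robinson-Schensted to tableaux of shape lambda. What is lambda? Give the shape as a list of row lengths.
RSK row insertion gives P = [[1, 4, 5, 6, 8], [2], [3], [7]], which has shape [5, 1, 1, 1].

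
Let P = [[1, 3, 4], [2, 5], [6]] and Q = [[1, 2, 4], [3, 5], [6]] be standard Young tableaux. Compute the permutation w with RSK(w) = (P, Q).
Reverse the RSK construction: for i from n down to 1, find the cell of Q containing i, remove the entry at that cell from P, and reverse-bump it up through P; the value ejected from row 1 is w(i).

Step i=6: Q has 6 at row 3, column 1; remove 6 from row 3 of P and reverse-bump: 6 enters row 2 and ejects 5; 5 enters row 1 and ejects 4. So w(6) = 4. P is now [[1, 3, 5], [2, 6]].
Step i=5: Q has 5 at row 2, column 2; remove 6 from row 2 of P and reverse-bump: 6 enters row 1 and ejects 5. So w(5) = 5. P is now [[1, 3, 6], [2]].
Step i=4: Q has 4 at row 1, column 3; remove that cell from P, ejecting 6. So w(4) = 6. P is now [[1, 3], [2]].
Step i=3: Q has 3 at row 2, column 1; remove 2 from row 2 of P and reverse-bump: 2 enters row 1 and ejects 1. So w(3) = 1. P is now [[2, 3]].
Step i=2: Q has 2 at row 1, column 2; remove that cell from P, ejecting 3. So w(2) = 3. P is now [[2]].
Step i=1: Q has 1 at row 1, column 1; remove that cell from P, ejecting 2. So w(1) = 2. P is now [].

So w = 2 3 1 6 5 4.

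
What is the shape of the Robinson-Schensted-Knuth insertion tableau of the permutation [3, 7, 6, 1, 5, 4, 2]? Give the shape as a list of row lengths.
Row-insert each entry into an empty tableau.

After inserting 3: P = [[3]].
After inserting 7: P = [[3, 7]].
After inserting 6: P = [[3, 6], [7]].
After inserting 1: P = [[1, 6], [3], [7]].
After inserting 5: P = [[1, 5], [3, 6], [7]].
After inserting 4: P = [[1, 4], [3, 5], [6], [7]].
After inserting 2: P = [[1, 2], [3, 4], [5], [6], [7]].

The final insertion tableau P = [[1, 2], [3, 4], [5], [6], [7]] has shape [2, 2, 1, 1, 1].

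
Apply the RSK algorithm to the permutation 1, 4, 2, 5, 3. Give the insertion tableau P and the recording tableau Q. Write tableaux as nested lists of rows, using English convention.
P = [[1, 2, 3], [4, 5]], Q = [[1, 2, 4], [3, 5]]

Insert each entry of the permutation into P by Schensted row insertion, recording in Q the position of each new cell.

Insert 1: appended to row 1. P = [[1]].
Insert 4: appended to row 1. P = [[1, 4]].
Insert 2: 2 bumps 4 from row 1; 4 starts row 2. P = [[1, 2], [4]].
Insert 5: appended to row 1. P = [[1, 2, 5], [4]].
Insert 3: 3 bumps 5 from row 1; 5 appends to row 2. P = [[1, 2, 3], [4, 5]].

So P = [[1, 2, 3], [4, 5]], Q = [[1, 2, 4], [3, 5]].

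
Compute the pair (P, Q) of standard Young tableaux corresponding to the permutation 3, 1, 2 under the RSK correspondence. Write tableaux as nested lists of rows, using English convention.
Insert each entry of the permutation into P by Schensted row insertion, recording in Q the position of each new cell.

Insert 3: appended to row 1. P = [[3]].
Insert 1: 1 bumps 3 from row 1; 3 starts row 2. P = [[1], [3]].
Insert 2: appended to row 1. P = [[1, 2], [3]].

So P = [[1, 2], [3]], Q = [[1, 3], [2]].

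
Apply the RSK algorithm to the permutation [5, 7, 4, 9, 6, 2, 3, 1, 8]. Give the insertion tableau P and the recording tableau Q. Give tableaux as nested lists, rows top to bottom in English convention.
Insert each entry of the permutation into P by Schensted row insertion, recording in Q the position of each new cell.

Insert 5: appended to row 1. P = [[5]].
Insert 7: appended to row 1. P = [[5, 7]].
Insert 4: 4 bumps 5 from row 1; 5 starts row 2. P = [[4, 7], [5]].
Insert 9: appended to row 1. P = [[4, 7, 9], [5]].
Insert 6: 6 bumps 7 from row 1; 7 appends to row 2. P = [[4, 6, 9], [5, 7]].
Insert 2: 2 bumps 4 from row 1; 4 bumps 5 from row 2; 5 starts row 3. P = [[2, 6, 9], [4, 7], [5]].
Insert 3: 3 bumps 6 from row 1; 6 bumps 7 from row 2; 7 appends to row 3. P = [[2, 3, 9], [4, 6], [5, 7]].
Insert 1: 1 bumps 2 from row 1; 2 bumps 4 from row 2; 4 bumps 5 from row 3; 5 starts row 4. P = [[1, 3, 9], [2, 6], [4, 7], [5]].
Insert 8: 8 bumps 9 from row 1; 9 appends to row 2. P = [[1, 3, 8], [2, 6, 9], [4, 7], [5]].

So P = [[1, 3, 8], [2, 6, 9], [4, 7], [5]], Q = [[1, 2, 4], [3, 5, 9], [6, 7], [8]].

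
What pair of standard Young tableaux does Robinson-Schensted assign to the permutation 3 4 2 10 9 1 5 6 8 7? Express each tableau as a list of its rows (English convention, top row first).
P = [[1, 4, 5, 6, 7], [2, 8], [3, 9], [10]], Q = [[1, 2, 4, 8, 9], [3, 5], [6, 7], [10]]

Insert each entry of the permutation into P by Schensted row insertion, recording in Q the position of each new cell.

After inserting 3: P = [[3]].
After inserting 4: P = [[3, 4]].
After inserting 2: P = [[2, 4], [3]].
After inserting 10: P = [[2, 4, 10], [3]].
After inserting 9: P = [[2, 4, 9], [3, 10]].
After inserting 1: P = [[1, 4, 9], [2, 10], [3]].
After inserting 5: P = [[1, 4, 5], [2, 9], [3, 10]].
After inserting 6: P = [[1, 4, 5, 6], [2, 9], [3, 10]].
After inserting 8: P = [[1, 4, 5, 6, 8], [2, 9], [3, 10]].
After inserting 7: P = [[1, 4, 5, 6, 7], [2, 8], [3, 9], [10]].

So P = [[1, 4, 5, 6, 7], [2, 8], [3, 9], [10]], Q = [[1, 2, 4, 8, 9], [3, 5], [6, 7], [10]].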